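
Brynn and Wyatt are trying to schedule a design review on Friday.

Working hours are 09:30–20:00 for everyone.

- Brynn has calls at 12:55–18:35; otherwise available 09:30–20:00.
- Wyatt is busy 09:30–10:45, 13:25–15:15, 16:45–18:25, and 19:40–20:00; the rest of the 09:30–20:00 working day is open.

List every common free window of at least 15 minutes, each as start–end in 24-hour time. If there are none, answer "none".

Brynn free within 09:30–20:00: 09:30–12:55, 18:35–20:00.
Wyatt free within 09:30–20:00: 10:45–13:25, 15:15–16:45, 18:25–19:40.
Brynn ∩ Wyatt: 10:45–12:55, 18:35–19:40.
Windows ≥ 15 min: 10:45–12:55, 18:35–19:40.

10:45–12:55, 18:35–19:40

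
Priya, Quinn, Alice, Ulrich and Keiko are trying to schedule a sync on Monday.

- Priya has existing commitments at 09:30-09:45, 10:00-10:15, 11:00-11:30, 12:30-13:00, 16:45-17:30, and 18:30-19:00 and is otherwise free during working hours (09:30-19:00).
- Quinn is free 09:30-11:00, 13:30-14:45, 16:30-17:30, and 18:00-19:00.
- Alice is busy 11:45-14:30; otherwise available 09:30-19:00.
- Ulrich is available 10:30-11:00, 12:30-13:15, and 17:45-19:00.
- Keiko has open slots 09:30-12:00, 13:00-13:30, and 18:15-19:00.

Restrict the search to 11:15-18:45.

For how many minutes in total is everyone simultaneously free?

15 minutes

Priya free within 09:30–19:00: 09:45–10:00, 10:15–11:00, 11:30–12:30, 13:00–16:45, 17:30–18:30.
Alice free within 09:30–19:00: 09:30–11:45, 14:30–19:00.
Priya ∩ Quinn: 09:45–10:00, 10:15–11:00, 13:30–14:45, 16:30–16:45, 18:00–18:30.
Priya ∩ Quinn ∩ Alice: 09:45–10:00, 10:15–11:00, 14:30–14:45, 16:30–16:45, 18:00–18:30.
Priya ∩ Quinn ∩ Alice ∩ Ulrich: 10:30–11:00, 18:00–18:30.
Priya ∩ Quinn ∩ Alice ∩ Ulrich ∩ Keiko: 10:30–11:00, 18:15–18:30.
Restricted to 11:15–18:45: 18:15–18:30.
Total common minutes: 15.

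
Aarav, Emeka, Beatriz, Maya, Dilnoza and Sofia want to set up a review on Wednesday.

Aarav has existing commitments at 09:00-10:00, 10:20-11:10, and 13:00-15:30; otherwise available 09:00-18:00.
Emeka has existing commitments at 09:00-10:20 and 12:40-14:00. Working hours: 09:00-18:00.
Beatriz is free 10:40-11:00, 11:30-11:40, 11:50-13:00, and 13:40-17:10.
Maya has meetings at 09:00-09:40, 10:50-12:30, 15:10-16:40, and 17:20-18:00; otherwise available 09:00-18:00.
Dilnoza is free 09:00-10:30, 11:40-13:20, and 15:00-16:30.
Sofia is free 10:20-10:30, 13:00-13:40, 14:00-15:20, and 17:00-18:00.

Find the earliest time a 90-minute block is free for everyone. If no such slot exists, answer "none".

none

Aarav free within 09:00–18:00: 10:00–10:20, 11:10–13:00, 15:30–18:00.
Emeka free within 09:00–18:00: 10:20–12:40, 14:00–18:00.
Maya free within 09:00–18:00: 09:40–10:50, 12:30–15:10, 16:40–17:20.
Aarav ∩ Emeka: 11:10–12:40, 15:30–18:00.
Aarav ∩ Emeka ∩ Beatriz: 11:30–11:40, 11:50–12:40, 15:30–17:10.
Aarav ∩ Emeka ∩ Beatriz ∩ Maya: 12:30–12:40, 16:40–17:10.
Aarav ∩ Emeka ∩ Beatriz ∩ Maya ∩ Dilnoza: 12:30–12:40.
Aarav ∩ Emeka ∩ Beatriz ∩ Maya ∩ Dilnoza ∩ Sofia: (none).
Windows ≥ 90 min: (none).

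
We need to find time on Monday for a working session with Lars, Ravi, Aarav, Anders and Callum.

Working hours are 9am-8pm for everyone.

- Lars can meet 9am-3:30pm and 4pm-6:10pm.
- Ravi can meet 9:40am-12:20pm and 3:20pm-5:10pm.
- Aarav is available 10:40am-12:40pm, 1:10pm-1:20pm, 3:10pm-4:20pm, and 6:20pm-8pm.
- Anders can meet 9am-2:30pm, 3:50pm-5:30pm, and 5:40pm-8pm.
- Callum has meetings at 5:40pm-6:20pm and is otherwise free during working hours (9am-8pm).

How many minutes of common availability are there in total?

Callum free within 09:00–20:00: 09:00–17:40, 18:20–20:00.
Lars ∩ Ravi: 09:40–12:20, 15:20–15:30, 16:00–17:10.
Lars ∩ Ravi ∩ Aarav: 10:40–12:20, 15:20–15:30, 16:00–16:20.
Lars ∩ Ravi ∩ Aarav ∩ Anders: 10:40–12:20, 16:00–16:20.
Lars ∩ Ravi ∩ Aarav ∩ Anders ∩ Callum: 10:40–12:20, 16:00–16:20.
Total common minutes: 100 + 20 = 120.

120 minutes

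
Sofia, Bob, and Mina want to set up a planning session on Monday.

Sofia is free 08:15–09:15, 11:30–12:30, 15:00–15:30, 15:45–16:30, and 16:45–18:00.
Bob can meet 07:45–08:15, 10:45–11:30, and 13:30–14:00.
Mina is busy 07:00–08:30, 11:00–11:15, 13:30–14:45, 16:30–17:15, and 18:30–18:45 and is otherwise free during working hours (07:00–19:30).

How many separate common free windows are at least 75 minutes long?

Mina free within 07:00–19:30: 08:30–11:00, 11:15–13:30, 14:45–16:30, 17:15–18:30, 18:45–19:30.
Sofia ∩ Bob: (none).
Sofia ∩ Bob ∩ Mina: (none).
Windows ≥ 75 min: (none).
That's 0 windows.

0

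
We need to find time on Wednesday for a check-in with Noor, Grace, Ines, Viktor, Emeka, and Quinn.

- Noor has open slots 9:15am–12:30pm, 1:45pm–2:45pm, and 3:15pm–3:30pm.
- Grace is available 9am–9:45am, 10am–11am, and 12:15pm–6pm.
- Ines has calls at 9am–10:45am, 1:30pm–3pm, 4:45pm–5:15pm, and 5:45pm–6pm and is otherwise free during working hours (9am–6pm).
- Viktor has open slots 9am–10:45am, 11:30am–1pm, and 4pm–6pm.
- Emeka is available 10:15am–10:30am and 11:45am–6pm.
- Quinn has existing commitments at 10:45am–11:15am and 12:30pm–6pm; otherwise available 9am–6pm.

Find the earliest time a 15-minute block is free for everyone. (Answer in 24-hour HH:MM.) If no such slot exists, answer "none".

Ines free within 09:00–18:00: 10:45–13:30, 15:00–16:45, 17:15–17:45.
Quinn free within 09:00–18:00: 09:00–10:45, 11:15–12:30.
Noor ∩ Grace: 09:15–09:45, 10:00–11:00, 12:15–12:30, 13:45–14:45, 15:15–15:30.
Noor ∩ Grace ∩ Ines: 10:45–11:00, 12:15–12:30, 15:15–15:30.
Noor ∩ Grace ∩ Ines ∩ Viktor: 12:15–12:30.
Noor ∩ Grace ∩ Ines ∩ Viktor ∩ Emeka: 12:15–12:30.
Noor ∩ Grace ∩ Ines ∩ Viktor ∩ Emeka ∩ Quinn: 12:15–12:30.
Windows ≥ 15 min: 12:15–12:30.
Earliest such window starts at 12:15.

12:15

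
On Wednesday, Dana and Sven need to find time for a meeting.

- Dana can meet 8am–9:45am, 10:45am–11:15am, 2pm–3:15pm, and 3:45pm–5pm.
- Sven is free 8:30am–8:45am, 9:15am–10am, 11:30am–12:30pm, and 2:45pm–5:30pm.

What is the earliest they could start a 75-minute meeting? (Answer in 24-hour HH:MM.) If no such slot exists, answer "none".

15:45

Dana ∩ Sven: 08:30–08:45, 09:15–09:45, 14:45–15:15, 15:45–17:00.
Windows ≥ 75 min: 15:45–17:00.
Earliest such window starts at 15:45.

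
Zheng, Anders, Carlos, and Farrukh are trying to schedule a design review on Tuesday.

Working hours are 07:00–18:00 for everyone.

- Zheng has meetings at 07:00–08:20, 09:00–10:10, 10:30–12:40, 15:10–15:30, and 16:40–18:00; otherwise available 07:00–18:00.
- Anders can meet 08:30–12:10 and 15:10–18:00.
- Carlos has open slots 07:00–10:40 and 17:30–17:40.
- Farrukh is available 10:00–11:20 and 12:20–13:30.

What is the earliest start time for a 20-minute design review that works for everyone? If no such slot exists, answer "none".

10:10

Zheng free within 07:00–18:00: 08:20–09:00, 10:10–10:30, 12:40–15:10, 15:30–16:40.
Zheng ∩ Anders: 08:30–09:00, 10:10–10:30, 15:30–16:40.
Zheng ∩ Anders ∩ Carlos: 08:30–09:00, 10:10–10:30.
Zheng ∩ Anders ∩ Carlos ∩ Farrukh: 10:10–10:30.
Windows ≥ 20 min: 10:10–10:30.
Earliest such window starts at 10:10.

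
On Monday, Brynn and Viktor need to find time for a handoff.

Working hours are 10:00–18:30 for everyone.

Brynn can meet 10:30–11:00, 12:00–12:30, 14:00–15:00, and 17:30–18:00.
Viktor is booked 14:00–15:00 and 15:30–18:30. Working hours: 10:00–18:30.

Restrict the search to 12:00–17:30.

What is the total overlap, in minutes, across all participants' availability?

Viktor free within 10:00–18:30: 10:00–14:00, 15:00–15:30.
Brynn ∩ Viktor: 10:30–11:00, 12:00–12:30.
Restricted to 12:00–17:30: 12:00–12:30.
Total common minutes: 30.

30 minutes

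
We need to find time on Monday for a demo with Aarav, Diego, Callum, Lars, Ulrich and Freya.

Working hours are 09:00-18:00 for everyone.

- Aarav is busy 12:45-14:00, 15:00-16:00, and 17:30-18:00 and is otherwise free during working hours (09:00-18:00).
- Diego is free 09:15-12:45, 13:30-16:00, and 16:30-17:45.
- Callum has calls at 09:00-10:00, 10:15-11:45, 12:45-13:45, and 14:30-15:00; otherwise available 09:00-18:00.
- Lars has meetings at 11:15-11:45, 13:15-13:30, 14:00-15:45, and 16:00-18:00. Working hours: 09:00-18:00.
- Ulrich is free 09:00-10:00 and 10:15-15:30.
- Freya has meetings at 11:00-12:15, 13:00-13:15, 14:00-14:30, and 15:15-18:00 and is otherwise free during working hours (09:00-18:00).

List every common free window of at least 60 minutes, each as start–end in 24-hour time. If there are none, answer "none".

none

Aarav free within 09:00–18:00: 09:00–12:45, 14:00–15:00, 16:00–17:30.
Callum free within 09:00–18:00: 10:00–10:15, 11:45–12:45, 13:45–14:30, 15:00–18:00.
Lars free within 09:00–18:00: 09:00–11:15, 11:45–13:15, 13:30–14:00, 15:45–16:00.
Freya free within 09:00–18:00: 09:00–11:00, 12:15–13:00, 13:15–14:00, 14:30–15:15.
Aarav ∩ Diego: 09:15–12:45, 14:00–15:00, 16:30–17:30.
Aarav ∩ Diego ∩ Callum: 10:00–10:15, 11:45–12:45, 14:00–14:30, 16:30–17:30.
Aarav ∩ Diego ∩ Callum ∩ Lars: 10:00–10:15, 11:45–12:45.
Aarav ∩ Diego ∩ Callum ∩ Lars ∩ Ulrich: 11:45–12:45.
Aarav ∩ Diego ∩ Callum ∩ Lars ∩ Ulrich ∩ Freya: 12:15–12:45.
Windows ≥ 60 min: (none).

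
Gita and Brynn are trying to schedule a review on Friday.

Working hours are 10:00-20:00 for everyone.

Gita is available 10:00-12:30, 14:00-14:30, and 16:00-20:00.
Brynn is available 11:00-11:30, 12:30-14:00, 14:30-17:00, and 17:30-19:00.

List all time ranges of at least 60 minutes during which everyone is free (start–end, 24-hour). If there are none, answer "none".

16:00–17:00, 17:30–19:00

Gita ∩ Brynn: 11:00–11:30, 16:00–17:00, 17:30–19:00.
Windows ≥ 60 min: 16:00–17:00, 17:30–19:00.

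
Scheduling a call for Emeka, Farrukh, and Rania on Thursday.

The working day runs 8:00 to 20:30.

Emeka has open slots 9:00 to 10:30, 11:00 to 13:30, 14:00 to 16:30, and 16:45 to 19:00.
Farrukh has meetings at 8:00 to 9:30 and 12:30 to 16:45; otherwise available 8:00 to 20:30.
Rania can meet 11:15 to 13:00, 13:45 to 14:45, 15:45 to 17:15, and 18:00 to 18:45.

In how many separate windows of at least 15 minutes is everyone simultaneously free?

3

Farrukh free within 08:00–20:30: 09:30–12:30, 16:45–20:30.
Emeka ∩ Farrukh: 09:30–10:30, 11:00–12:30, 16:45–19:00.
Emeka ∩ Farrukh ∩ Rania: 11:15–12:30, 16:45–17:15, 18:00–18:45.
Windows ≥ 15 min: 11:15–12:30, 16:45–17:15, 18:00–18:45.
That's 3 windows.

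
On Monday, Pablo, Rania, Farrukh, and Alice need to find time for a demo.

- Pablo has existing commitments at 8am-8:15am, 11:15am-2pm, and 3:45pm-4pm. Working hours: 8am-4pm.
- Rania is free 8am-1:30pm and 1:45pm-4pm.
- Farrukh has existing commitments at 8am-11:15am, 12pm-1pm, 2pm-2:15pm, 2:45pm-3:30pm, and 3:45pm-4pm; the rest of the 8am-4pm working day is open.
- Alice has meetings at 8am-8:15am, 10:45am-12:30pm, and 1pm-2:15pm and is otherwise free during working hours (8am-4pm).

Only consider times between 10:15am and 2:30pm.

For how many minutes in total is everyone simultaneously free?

15 minutes

Pablo free within 08:00–16:00: 08:15–11:15, 14:00–15:45.
Farrukh free within 08:00–16:00: 11:15–12:00, 13:00–14:00, 14:15–14:45, 15:30–15:45.
Alice free within 08:00–16:00: 08:15–10:45, 12:30–13:00, 14:15–16:00.
Pablo ∩ Rania: 08:15–11:15, 14:00–15:45.
Pablo ∩ Rania ∩ Farrukh: 14:15–14:45, 15:30–15:45.
Pablo ∩ Rania ∩ Farrukh ∩ Alice: 14:15–14:45, 15:30–15:45.
Restricted to 10:15–14:30: 14:15–14:30.
Total common minutes: 15.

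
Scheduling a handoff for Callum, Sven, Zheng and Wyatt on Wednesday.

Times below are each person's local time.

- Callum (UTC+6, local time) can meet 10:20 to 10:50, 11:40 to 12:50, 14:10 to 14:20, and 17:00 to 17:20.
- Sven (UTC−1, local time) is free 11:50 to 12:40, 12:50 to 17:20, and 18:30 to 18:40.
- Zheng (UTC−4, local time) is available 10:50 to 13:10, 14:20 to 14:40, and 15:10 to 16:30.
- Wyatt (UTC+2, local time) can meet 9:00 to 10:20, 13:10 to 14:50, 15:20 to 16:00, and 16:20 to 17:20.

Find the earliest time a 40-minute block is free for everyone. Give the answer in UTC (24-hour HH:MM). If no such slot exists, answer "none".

none

Callum → UTC: 04:20–04:50, 05:40–06:50, 08:10–08:20, 11:00–11:20.
Sven → UTC: 12:50–13:40, 13:50–18:20, 19:30–19:40.
Zheng → UTC: 14:50–17:10, 18:20–18:40, 19:10–20:30.
Wyatt → UTC: 07:00–08:20, 11:10–12:50, 13:20–14:00, 14:20–15:20.
Callum ∩ Sven: (none).
Callum ∩ Sven ∩ Zheng: (none).
Callum ∩ Sven ∩ Zheng ∩ Wyatt: (none).
Windows ≥ 40 min: (none).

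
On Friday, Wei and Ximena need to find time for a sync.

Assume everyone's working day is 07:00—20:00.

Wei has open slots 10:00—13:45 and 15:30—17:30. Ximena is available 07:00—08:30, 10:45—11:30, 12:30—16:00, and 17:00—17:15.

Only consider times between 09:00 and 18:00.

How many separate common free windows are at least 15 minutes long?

4

Wei ∩ Ximena: 10:45–11:30, 12:30–13:45, 15:30–16:00, 17:00–17:15.
Restricted to 09:00–18:00: 10:45–11:30, 12:30–13:45, 15:30–16:00, 17:00–17:15.
Windows ≥ 15 min: 10:45–11:30, 12:30–13:45, 15:30–16:00, 17:00–17:15.
That's 4 windows.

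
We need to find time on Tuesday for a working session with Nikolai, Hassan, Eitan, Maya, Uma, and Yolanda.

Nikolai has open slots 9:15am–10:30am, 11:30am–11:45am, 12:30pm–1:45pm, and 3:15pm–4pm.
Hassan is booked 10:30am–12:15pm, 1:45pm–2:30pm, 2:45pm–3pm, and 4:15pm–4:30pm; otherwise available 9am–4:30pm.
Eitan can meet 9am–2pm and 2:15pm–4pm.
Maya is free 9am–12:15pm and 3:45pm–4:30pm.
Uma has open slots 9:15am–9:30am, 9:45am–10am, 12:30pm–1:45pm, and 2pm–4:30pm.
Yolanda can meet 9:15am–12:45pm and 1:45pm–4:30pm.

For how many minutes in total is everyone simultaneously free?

45 minutes

Hassan free within 09:00–16:30: 09:00–10:30, 12:15–13:45, 14:30–14:45, 15:00–16:15.
Nikolai ∩ Hassan: 09:15–10:30, 12:30–13:45, 15:15–16:00.
Nikolai ∩ Hassan ∩ Eitan: 09:15–10:30, 12:30–13:45, 15:15–16:00.
Nikolai ∩ Hassan ∩ Eitan ∩ Maya: 09:15–10:30, 15:45–16:00.
Nikolai ∩ Hassan ∩ Eitan ∩ Maya ∩ Uma: 09:15–09:30, 09:45–10:00, 15:45–16:00.
Nikolai ∩ Hassan ∩ Eitan ∩ Maya ∩ Uma ∩ Yolanda: 09:15–09:30, 09:45–10:00, 15:45–16:00.
Total common minutes: 15 + 15 + 15 = 45.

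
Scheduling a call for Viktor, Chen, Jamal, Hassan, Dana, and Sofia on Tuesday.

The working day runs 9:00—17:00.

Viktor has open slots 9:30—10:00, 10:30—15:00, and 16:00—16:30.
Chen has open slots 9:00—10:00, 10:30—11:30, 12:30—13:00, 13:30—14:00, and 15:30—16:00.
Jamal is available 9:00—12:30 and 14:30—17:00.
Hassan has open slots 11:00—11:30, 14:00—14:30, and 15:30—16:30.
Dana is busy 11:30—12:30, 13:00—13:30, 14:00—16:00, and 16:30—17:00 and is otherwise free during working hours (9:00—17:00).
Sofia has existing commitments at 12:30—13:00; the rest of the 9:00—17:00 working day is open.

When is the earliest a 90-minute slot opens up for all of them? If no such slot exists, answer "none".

none

Dana free within 09:00–17:00: 09:00–11:30, 12:30–13:00, 13:30–14:00, 16:00–16:30.
Sofia free within 09:00–17:00: 09:00–12:30, 13:00–17:00.
Viktor ∩ Chen: 09:30–10:00, 10:30–11:30, 12:30–13:00, 13:30–14:00.
Viktor ∩ Chen ∩ Jamal: 09:30–10:00, 10:30–11:30.
Viktor ∩ Chen ∩ Jamal ∩ Hassan: 11:00–11:30.
Viktor ∩ Chen ∩ Jamal ∩ Hassan ∩ Dana: 11:00–11:30.
Viktor ∩ Chen ∩ Jamal ∩ Hassan ∩ Dana ∩ Sofia: 11:00–11:30.
Windows ≥ 90 min: (none).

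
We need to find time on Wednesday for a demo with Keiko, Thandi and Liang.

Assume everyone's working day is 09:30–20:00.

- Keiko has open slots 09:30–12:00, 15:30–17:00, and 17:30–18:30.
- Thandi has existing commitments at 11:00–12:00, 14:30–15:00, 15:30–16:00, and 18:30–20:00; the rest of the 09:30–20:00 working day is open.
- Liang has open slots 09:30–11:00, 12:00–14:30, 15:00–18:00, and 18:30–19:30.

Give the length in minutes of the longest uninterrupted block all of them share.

90 minutes

Thandi free within 09:30–20:00: 09:30–11:00, 12:00–14:30, 15:00–15:30, 16:00–18:30.
Keiko ∩ Thandi: 09:30–11:00, 16:00–17:00, 17:30–18:30.
Keiko ∩ Thandi ∩ Liang: 09:30–11:00, 16:00–17:00, 17:30–18:00.
Common window lengths: 90, 60, 30 min; longest is 90.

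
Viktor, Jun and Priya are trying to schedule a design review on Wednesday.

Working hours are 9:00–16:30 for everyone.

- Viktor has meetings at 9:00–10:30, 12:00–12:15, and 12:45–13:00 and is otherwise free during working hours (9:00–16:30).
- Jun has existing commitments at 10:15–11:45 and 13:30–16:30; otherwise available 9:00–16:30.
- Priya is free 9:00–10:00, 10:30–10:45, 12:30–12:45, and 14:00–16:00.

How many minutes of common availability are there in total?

Viktor free within 09:00–16:30: 10:30–12:00, 12:15–12:45, 13:00–16:30.
Jun free within 09:00–16:30: 09:00–10:15, 11:45–13:30.
Viktor ∩ Jun: 11:45–12:00, 12:15–12:45, 13:00–13:30.
Viktor ∩ Jun ∩ Priya: 12:30–12:45.
Total common minutes: 15.

15 minutes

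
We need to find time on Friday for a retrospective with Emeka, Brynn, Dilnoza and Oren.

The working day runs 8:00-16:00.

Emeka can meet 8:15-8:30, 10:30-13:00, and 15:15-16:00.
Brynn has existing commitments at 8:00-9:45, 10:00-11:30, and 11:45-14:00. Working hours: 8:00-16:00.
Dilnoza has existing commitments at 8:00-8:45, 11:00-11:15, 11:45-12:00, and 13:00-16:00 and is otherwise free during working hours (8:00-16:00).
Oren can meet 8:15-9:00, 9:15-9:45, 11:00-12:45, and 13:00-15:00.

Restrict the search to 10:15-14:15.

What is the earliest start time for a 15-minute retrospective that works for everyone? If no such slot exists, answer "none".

11:30

Brynn free within 08:00–16:00: 09:45–10:00, 11:30–11:45, 14:00–16:00.
Dilnoza free within 08:00–16:00: 08:45–11:00, 11:15–11:45, 12:00–13:00.
Emeka ∩ Brynn: 11:30–11:45, 15:15–16:00.
Emeka ∩ Brynn ∩ Dilnoza: 11:30–11:45.
Emeka ∩ Brynn ∩ Dilnoza ∩ Oren: 11:30–11:45.
Restricted to 10:15–14:15: 11:30–11:45.
Windows ≥ 15 min: 11:30–11:45.
Earliest such window starts at 11:30.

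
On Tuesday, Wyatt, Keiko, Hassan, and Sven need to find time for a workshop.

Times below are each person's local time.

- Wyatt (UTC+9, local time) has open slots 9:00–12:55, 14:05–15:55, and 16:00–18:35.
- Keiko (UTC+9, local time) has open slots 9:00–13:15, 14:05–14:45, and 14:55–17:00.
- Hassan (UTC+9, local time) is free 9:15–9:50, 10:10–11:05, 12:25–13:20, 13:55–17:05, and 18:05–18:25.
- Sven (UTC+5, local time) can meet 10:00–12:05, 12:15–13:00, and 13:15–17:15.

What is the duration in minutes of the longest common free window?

60 minutes

Wyatt → UTC: 00:00–03:55, 05:05–06:55, 07:00–09:35.
Keiko → UTC: 00:00–04:15, 05:05–05:45, 05:55–08:00.
Hassan → UTC: 00:15–00:50, 01:10–02:05, 03:25–04:20, 04:55–08:05, 09:05–09:25.
Sven → UTC: 05:00–07:05, 07:15–08:00, 08:15–12:15.
Wyatt ∩ Keiko: 00:00–03:55, 05:05–05:45, 05:55–06:55, 07:00–08:00.
Wyatt ∩ Keiko ∩ Hassan: 00:15–00:50, 01:10–02:05, 03:25–03:55, 05:05–05:45, 05:55–06:55, 07:00–08:00.
Wyatt ∩ Keiko ∩ Hassan ∩ Sven: 05:05–05:45, 05:55–06:55, 07:00–07:05, 07:15–08:00.
Common window lengths: 40, 60, 5, 45 min; longest is 60.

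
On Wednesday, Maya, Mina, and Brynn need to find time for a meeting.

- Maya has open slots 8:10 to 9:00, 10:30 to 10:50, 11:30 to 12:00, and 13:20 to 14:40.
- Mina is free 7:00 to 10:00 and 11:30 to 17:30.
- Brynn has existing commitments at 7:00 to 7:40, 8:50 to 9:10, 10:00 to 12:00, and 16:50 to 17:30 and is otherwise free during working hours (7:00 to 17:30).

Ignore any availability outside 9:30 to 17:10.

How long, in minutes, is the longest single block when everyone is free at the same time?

Brynn free within 07:00–17:30: 07:40–08:50, 09:10–10:00, 12:00–16:50.
Maya ∩ Mina: 08:10–09:00, 11:30–12:00, 13:20–14:40.
Maya ∩ Mina ∩ Brynn: 08:10–08:50, 13:20–14:40.
Restricted to 09:30–17:10: 13:20–14:40.
Single common window of 80 minutes.

80 minutes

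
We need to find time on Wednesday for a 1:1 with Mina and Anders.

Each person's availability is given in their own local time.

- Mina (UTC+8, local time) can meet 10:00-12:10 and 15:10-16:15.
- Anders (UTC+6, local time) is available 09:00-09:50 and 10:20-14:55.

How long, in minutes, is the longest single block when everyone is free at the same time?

65 minutes

Mina → UTC: 02:00–04:10, 07:10–08:15.
Anders → UTC: 03:00–03:50, 04:20–08:55.
Mina ∩ Anders: 03:00–03:50, 07:10–08:15.
Common window lengths: 50, 65 min; longest is 65.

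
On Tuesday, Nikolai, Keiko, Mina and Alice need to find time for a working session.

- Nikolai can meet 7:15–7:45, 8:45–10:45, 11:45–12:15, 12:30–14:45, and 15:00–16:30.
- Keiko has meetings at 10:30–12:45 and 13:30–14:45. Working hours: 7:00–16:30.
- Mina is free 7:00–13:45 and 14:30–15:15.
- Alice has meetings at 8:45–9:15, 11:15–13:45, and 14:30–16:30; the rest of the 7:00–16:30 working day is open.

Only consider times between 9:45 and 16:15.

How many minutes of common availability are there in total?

45 minutes

Keiko free within 07:00–16:30: 07:00–10:30, 12:45–13:30, 14:45–16:30.
Alice free within 07:00–16:30: 07:00–08:45, 09:15–11:15, 13:45–14:30.
Nikolai ∩ Keiko: 07:15–07:45, 08:45–10:30, 12:45–13:30, 15:00–16:30.
Nikolai ∩ Keiko ∩ Mina: 07:15–07:45, 08:45–10:30, 12:45–13:30, 15:00–15:15.
Nikolai ∩ Keiko ∩ Mina ∩ Alice: 07:15–07:45, 09:15–10:30.
Restricted to 09:45–16:15: 09:45–10:30.
Total common minutes: 45.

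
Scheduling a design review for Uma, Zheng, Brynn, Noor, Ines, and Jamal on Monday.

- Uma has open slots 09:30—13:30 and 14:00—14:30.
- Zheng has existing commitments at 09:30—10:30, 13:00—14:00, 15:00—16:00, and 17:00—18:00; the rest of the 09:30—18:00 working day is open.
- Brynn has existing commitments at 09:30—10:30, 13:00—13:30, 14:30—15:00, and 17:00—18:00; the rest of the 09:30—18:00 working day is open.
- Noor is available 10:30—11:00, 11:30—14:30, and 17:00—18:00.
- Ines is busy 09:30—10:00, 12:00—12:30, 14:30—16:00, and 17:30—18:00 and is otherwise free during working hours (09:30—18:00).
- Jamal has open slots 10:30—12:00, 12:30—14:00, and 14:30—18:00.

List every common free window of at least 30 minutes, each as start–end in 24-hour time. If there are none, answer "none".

10:30–11:00, 11:30–12:00, 12:30–13:00

Zheng free within 09:30–18:00: 10:30–13:00, 14:00–15:00, 16:00–17:00.
Brynn free within 09:30–18:00: 10:30–13:00, 13:30–14:30, 15:00–17:00.
Ines free within 09:30–18:00: 10:00–12:00, 12:30–14:30, 16:00–17:30.
Uma ∩ Zheng: 10:30–13:00, 14:00–14:30.
Uma ∩ Zheng ∩ Brynn: 10:30–13:00, 14:00–14:30.
Uma ∩ Zheng ∩ Brynn ∩ Noor: 10:30–11:00, 11:30–13:00, 14:00–14:30.
Uma ∩ Zheng ∩ Brynn ∩ Noor ∩ Ines: 10:30–11:00, 11:30–12:00, 12:30–13:00, 14:00–14:30.
Uma ∩ Zheng ∩ Brynn ∩ Noor ∩ Ines ∩ Jamal: 10:30–11:00, 11:30–12:00, 12:30–13:00.
Windows ≥ 30 min: 10:30–11:00, 11:30–12:00, 12:30–13:00.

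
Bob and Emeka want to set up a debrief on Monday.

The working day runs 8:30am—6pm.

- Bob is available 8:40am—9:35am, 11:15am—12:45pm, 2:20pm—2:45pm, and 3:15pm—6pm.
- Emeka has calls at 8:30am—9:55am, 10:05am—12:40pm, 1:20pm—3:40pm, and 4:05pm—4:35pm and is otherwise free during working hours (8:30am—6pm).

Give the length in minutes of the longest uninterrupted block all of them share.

Emeka free within 08:30–18:00: 09:55–10:05, 12:40–13:20, 15:40–16:05, 16:35–18:00.
Bob ∩ Emeka: 12:40–12:45, 15:40–16:05, 16:35–18:00.
Common window lengths: 5, 25, 85 min; longest is 85.

85 minutes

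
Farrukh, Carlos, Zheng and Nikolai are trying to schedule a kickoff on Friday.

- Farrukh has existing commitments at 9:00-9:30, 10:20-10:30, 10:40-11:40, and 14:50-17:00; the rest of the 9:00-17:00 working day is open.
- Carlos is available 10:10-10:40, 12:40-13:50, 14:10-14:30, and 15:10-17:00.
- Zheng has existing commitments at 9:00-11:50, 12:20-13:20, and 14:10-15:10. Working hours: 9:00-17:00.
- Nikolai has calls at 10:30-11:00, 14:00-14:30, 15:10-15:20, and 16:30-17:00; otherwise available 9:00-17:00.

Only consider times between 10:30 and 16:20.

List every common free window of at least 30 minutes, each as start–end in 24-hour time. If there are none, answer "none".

Farrukh free within 09:00–17:00: 09:30–10:20, 10:30–10:40, 11:40–14:50.
Zheng free within 09:00–17:00: 11:50–12:20, 13:20–14:10, 15:10–17:00.
Nikolai free within 09:00–17:00: 09:00–10:30, 11:00–14:00, 14:30–15:10, 15:20–16:30.
Farrukh ∩ Carlos: 10:10–10:20, 10:30–10:40, 12:40–13:50, 14:10–14:30.
Farrukh ∩ Carlos ∩ Zheng: 13:20–13:50.
Farrukh ∩ Carlos ∩ Zheng ∩ Nikolai: 13:20–13:50.
Restricted to 10:30–16:20: 13:20–13:50.
Windows ≥ 30 min: 13:20–13:50.

13:20–13:50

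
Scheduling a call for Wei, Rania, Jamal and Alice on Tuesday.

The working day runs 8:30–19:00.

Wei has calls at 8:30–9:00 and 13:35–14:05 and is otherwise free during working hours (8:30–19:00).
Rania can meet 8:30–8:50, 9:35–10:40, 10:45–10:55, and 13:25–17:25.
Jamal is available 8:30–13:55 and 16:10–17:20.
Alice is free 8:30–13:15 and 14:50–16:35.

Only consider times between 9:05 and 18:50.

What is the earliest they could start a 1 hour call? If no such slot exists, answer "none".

09:35

Wei free within 08:30–19:00: 09:00–13:35, 14:05–19:00.
Wei ∩ Rania: 09:35–10:40, 10:45–10:55, 13:25–13:35, 14:05–17:25.
Wei ∩ Rania ∩ Jamal: 09:35–10:40, 10:45–10:55, 13:25–13:35, 16:10–17:20.
Wei ∩ Rania ∩ Jamal ∩ Alice: 09:35–10:40, 10:45–10:55, 16:10–16:35.
Restricted to 09:05–18:50: 09:35–10:40, 10:45–10:55, 16:10–16:35.
Windows ≥ 60 min: 09:35–10:40.
Earliest such window starts at 09:35.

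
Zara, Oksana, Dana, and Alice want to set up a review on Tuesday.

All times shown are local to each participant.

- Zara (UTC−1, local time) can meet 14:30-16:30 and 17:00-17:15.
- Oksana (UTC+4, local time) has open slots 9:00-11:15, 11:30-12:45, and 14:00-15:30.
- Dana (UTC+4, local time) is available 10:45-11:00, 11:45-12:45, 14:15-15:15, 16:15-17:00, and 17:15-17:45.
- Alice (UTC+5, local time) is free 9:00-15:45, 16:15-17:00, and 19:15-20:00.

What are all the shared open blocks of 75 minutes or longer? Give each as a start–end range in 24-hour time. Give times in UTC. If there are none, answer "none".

none

Zara → UTC: 15:30–17:30, 18:00–18:15.
Oksana → UTC: 05:00–07:15, 07:30–08:45, 10:00–11:30.
Dana → UTC: 06:45–07:00, 07:45–08:45, 10:15–11:15, 12:15–13:00, 13:15–13:45.
Alice → UTC: 04:00–10:45, 11:15–12:00, 14:15–15:00.
Zara ∩ Oksana: (none).
Zara ∩ Oksana ∩ Dana: (none).
Zara ∩ Oksana ∩ Dana ∩ Alice: (none).
Windows ≥ 75 min: (none).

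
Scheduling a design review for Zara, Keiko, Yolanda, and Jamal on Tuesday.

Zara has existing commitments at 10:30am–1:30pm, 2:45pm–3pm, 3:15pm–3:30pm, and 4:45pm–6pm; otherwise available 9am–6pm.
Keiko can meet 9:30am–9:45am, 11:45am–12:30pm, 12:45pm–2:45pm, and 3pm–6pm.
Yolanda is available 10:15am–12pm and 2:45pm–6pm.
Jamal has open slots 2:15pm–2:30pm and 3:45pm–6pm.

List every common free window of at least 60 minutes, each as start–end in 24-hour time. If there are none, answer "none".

Zara free within 09:00–18:00: 09:00–10:30, 13:30–14:45, 15:00–15:15, 15:30–16:45.
Zara ∩ Keiko: 09:30–09:45, 13:30–14:45, 15:00–15:15, 15:30–16:45.
Zara ∩ Keiko ∩ Yolanda: 15:00–15:15, 15:30–16:45.
Zara ∩ Keiko ∩ Yolanda ∩ Jamal: 15:45–16:45.
Windows ≥ 60 min: 15:45–16:45.

15:45–16:45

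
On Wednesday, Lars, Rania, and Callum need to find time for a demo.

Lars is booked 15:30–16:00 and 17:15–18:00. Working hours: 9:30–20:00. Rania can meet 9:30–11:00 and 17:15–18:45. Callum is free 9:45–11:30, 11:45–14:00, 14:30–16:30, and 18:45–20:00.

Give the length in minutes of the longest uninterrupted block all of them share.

75 minutes

Lars free within 09:30–20:00: 09:30–15:30, 16:00–17:15, 18:00–20:00.
Lars ∩ Rania: 09:30–11:00, 18:00–18:45.
Lars ∩ Rania ∩ Callum: 09:45–11:00.
Single common window of 75 minutes.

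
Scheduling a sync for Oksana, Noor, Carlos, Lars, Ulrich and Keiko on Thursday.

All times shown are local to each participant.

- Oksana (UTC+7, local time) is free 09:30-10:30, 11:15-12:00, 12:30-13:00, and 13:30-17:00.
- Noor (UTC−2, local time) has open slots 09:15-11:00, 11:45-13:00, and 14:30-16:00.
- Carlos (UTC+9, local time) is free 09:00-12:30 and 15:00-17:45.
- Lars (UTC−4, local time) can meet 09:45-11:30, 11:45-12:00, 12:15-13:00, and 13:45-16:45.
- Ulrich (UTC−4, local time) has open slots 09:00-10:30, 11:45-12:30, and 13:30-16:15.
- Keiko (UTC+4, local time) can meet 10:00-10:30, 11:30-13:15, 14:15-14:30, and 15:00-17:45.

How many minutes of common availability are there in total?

0 minutes

Oksana → UTC: 02:30–03:30, 04:15–05:00, 05:30–06:00, 06:30–10:00.
Noor → UTC: 11:15–13:00, 13:45–15:00, 16:30–18:00.
Carlos → UTC: 00:00–03:30, 06:00–08:45.
Lars → UTC: 13:45–15:30, 15:45–16:00, 16:15–17:00, 17:45–20:45.
Ulrich → UTC: 13:00–14:30, 15:45–16:30, 17:30–20:15.
Keiko → UTC: 06:00–06:30, 07:30–09:15, 10:15–10:30, 11:00–13:45.
Oksana ∩ Noor: (none).
Oksana ∩ Noor ∩ Carlos: (none).
Oksana ∩ Noor ∩ Carlos ∩ Lars: (none).
Oksana ∩ Noor ∩ Carlos ∩ Lars ∩ Ulrich: (none).
Oksana ∩ Noor ∩ Carlos ∩ Lars ∩ Ulrich ∩ Keiko: (none).
Total common minutes: 0.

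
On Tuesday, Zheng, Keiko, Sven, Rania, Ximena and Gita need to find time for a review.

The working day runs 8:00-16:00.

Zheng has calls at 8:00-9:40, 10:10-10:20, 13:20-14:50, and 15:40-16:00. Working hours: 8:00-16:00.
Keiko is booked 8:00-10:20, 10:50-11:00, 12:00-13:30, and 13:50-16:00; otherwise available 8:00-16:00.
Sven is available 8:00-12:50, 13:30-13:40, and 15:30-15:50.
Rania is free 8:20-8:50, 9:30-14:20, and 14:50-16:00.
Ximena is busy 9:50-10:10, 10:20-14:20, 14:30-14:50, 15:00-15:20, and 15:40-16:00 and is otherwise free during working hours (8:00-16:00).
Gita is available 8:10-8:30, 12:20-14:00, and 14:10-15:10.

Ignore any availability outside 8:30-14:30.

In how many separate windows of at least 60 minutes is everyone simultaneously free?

Zheng free within 08:00–16:00: 09:40–10:10, 10:20–13:20, 14:50–15:40.
Keiko free within 08:00–16:00: 10:20–10:50, 11:00–12:00, 13:30–13:50.
Ximena free within 08:00–16:00: 08:00–09:50, 10:10–10:20, 14:20–14:30, 14:50–15:00, 15:20–15:40.
Zheng ∩ Keiko: 10:20–10:50, 11:00–12:00.
Zheng ∩ Keiko ∩ Sven: 10:20–10:50, 11:00–12:00.
Zheng ∩ Keiko ∩ Sven ∩ Rania: 10:20–10:50, 11:00–12:00.
Zheng ∩ Keiko ∩ Sven ∩ Rania ∩ Ximena: (none).
Zheng ∩ Keiko ∩ Sven ∩ Rania ∩ Ximena ∩ Gita: (none).
Restricted to 08:30–14:30: (none).
Windows ≥ 60 min: (none).
That's 0 windows.

0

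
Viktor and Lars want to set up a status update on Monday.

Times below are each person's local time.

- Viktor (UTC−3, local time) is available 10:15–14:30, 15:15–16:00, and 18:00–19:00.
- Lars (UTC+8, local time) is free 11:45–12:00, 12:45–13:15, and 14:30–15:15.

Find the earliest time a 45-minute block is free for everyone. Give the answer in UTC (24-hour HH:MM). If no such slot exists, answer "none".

Viktor → UTC: 13:15–17:30, 18:15–19:00, 21:00–22:00.
Lars → UTC: 03:45–04:00, 04:45–05:15, 06:30–07:15.
Viktor ∩ Lars: (none).
Windows ≥ 45 min: (none).

none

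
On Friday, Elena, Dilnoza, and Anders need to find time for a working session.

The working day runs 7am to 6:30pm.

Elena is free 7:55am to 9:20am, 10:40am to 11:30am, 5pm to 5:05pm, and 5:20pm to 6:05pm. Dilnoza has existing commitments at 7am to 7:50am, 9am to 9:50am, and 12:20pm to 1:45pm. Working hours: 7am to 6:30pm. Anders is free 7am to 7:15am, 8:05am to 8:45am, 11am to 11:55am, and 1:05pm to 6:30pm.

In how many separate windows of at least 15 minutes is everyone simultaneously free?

Dilnoza free within 07:00–18:30: 07:50–09:00, 09:50–12:20, 13:45–18:30.
Elena ∩ Dilnoza: 07:55–09:00, 10:40–11:30, 17:00–17:05, 17:20–18:05.
Elena ∩ Dilnoza ∩ Anders: 08:05–08:45, 11:00–11:30, 17:00–17:05, 17:20–18:05.
Windows ≥ 15 min: 08:05–08:45, 11:00–11:30, 17:20–18:05.
That's 3 windows.

3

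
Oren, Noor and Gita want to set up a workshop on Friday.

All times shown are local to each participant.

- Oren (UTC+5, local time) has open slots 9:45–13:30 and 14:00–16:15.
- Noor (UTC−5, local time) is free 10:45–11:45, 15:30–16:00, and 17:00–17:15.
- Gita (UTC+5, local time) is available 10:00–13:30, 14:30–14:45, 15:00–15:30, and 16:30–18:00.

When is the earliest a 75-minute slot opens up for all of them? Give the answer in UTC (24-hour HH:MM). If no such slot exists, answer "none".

none

Oren → UTC: 04:45–08:30, 09:00–11:15.
Noor → UTC: 15:45–16:45, 20:30–21:00, 22:00–22:15.
Gita → UTC: 05:00–08:30, 09:30–09:45, 10:00–10:30, 11:30–13:00.
Oren ∩ Noor: (none).
Oren ∩ Noor ∩ Gita: (none).
Windows ≥ 75 min: (none).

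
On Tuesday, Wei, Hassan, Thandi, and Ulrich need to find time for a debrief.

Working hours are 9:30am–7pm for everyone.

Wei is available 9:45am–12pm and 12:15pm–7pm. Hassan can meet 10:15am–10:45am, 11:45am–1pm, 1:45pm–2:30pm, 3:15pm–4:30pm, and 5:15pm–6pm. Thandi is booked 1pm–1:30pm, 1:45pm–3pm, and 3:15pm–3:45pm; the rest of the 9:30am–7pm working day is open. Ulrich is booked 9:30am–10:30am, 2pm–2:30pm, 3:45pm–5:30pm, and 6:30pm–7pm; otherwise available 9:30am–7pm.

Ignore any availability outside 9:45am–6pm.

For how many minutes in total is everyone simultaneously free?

105 minutes

Thandi free within 09:30–19:00: 09:30–13:00, 13:30–13:45, 15:00–15:15, 15:45–19:00.
Ulrich free within 09:30–19:00: 10:30–14:00, 14:30–15:45, 17:30–18:30.
Wei ∩ Hassan: 10:15–10:45, 11:45–12:00, 12:15–13:00, 13:45–14:30, 15:15–16:30, 17:15–18:00.
Wei ∩ Hassan ∩ Thandi: 10:15–10:45, 11:45–12:00, 12:15–13:00, 15:45–16:30, 17:15–18:00.
Wei ∩ Hassan ∩ Thandi ∩ Ulrich: 10:30–10:45, 11:45–12:00, 12:15–13:00, 17:30–18:00.
Restricted to 09:45–18:00: 10:30–10:45, 11:45–12:00, 12:15–13:00, 17:30–18:00.
Total common minutes: 15 + 15 + 45 + 30 = 105.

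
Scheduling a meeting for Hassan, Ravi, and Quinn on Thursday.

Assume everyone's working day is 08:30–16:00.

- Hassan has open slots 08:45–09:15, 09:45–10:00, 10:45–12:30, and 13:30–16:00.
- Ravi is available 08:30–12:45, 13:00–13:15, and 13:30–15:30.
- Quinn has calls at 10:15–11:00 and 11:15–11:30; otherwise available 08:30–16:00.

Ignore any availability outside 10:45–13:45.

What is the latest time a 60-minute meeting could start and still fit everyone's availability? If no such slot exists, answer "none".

11:30

Quinn free within 08:30–16:00: 08:30–10:15, 11:00–11:15, 11:30–16:00.
Hassan ∩ Ravi: 08:45–09:15, 09:45–10:00, 10:45–12:30, 13:30–15:30.
Hassan ∩ Ravi ∩ Quinn: 08:45–09:15, 09:45–10:00, 11:00–11:15, 11:30–12:30, 13:30–15:30.
Restricted to 10:45–13:45: 11:00–11:15, 11:30–12:30, 13:30–13:45.
Windows ≥ 60 min: 11:30–12:30.
Latest start in the last window 11:30–12:30 is 12:30 − 60 min = 11:30.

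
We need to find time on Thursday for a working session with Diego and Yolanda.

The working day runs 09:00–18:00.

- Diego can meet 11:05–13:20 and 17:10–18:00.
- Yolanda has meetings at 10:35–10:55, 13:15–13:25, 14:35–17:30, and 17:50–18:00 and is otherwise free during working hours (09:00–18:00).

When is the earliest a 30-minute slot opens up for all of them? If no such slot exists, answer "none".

Yolanda free within 09:00–18:00: 09:00–10:35, 10:55–13:15, 13:25–14:35, 17:30–17:50.
Diego ∩ Yolanda: 11:05–13:15, 17:30–17:50.
Windows ≥ 30 min: 11:05–13:15.
Earliest such window starts at 11:05.

11:05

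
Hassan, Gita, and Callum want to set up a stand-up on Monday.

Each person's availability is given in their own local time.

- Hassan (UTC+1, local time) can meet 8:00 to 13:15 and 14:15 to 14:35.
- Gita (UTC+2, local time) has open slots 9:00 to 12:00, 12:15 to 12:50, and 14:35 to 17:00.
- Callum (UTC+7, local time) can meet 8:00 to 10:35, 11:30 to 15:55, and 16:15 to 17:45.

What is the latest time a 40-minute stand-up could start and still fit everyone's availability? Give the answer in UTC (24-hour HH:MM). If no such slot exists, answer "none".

09:20

Hassan → UTC: 07:00–12:15, 13:15–13:35.
Gita → UTC: 07:00–10:00, 10:15–10:50, 12:35–15:00.
Callum → UTC: 01:00–03:35, 04:30–08:55, 09:15–10:45.
Hassan ∩ Gita: 07:00–10:00, 10:15–10:50, 13:15–13:35.
Hassan ∩ Gita ∩ Callum: 07:00–08:55, 09:15–10:00, 10:15–10:45.
Windows ≥ 40 min: 07:00–08:55, 09:15–10:00.
Latest start in the last window 09:15–10:00 is 10:00 − 40 min = 09:20.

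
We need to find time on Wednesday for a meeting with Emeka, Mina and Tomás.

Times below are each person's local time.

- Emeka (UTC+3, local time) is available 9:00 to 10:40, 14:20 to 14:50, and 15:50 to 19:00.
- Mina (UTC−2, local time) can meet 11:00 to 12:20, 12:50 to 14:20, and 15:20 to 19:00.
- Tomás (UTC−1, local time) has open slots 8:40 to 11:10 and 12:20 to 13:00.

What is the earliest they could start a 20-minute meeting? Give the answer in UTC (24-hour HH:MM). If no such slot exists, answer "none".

Emeka → UTC: 06:00–07:40, 11:20–11:50, 12:50–16:00.
Mina → UTC: 13:00–14:20, 14:50–16:20, 17:20–21:00.
Tomás → UTC: 09:40–12:10, 13:20–14:00.
Emeka ∩ Mina: 13:00–14:20, 14:50–16:00.
Emeka ∩ Mina ∩ Tomás: 13:20–14:00.
Windows ≥ 20 min: 13:20–14:00.
Earliest such window starts at 13:20.

13:20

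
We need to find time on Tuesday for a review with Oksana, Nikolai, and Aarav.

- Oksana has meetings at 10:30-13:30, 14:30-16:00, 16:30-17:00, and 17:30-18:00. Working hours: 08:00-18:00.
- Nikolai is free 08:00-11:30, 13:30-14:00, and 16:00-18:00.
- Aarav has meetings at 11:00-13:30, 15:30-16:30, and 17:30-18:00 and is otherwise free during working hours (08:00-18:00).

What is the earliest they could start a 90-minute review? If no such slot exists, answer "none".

08:00

Oksana free within 08:00–18:00: 08:00–10:30, 13:30–14:30, 16:00–16:30, 17:00–17:30.
Aarav free within 08:00–18:00: 08:00–11:00, 13:30–15:30, 16:30–17:30.
Oksana ∩ Nikolai: 08:00–10:30, 13:30–14:00, 16:00–16:30, 17:00–17:30.
Oksana ∩ Nikolai ∩ Aarav: 08:00–10:30, 13:30–14:00, 17:00–17:30.
Windows ≥ 90 min: 08:00–10:30.
Earliest such window starts at 08:00.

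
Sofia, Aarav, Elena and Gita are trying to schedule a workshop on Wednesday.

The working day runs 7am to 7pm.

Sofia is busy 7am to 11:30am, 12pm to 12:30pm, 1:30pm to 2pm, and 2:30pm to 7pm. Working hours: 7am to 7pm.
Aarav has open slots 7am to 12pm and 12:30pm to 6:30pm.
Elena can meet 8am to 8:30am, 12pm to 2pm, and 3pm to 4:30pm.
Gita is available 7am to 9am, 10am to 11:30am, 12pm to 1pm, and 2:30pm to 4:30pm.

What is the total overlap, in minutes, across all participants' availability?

30 minutes

Sofia free within 07:00–19:00: 11:30–12:00, 12:30–13:30, 14:00–14:30.
Sofia ∩ Aarav: 11:30–12:00, 12:30–13:30, 14:00–14:30.
Sofia ∩ Aarav ∩ Elena: 12:30–13:30.
Sofia ∩ Aarav ∩ Elena ∩ Gita: 12:30–13:00.
Total common minutes: 30.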